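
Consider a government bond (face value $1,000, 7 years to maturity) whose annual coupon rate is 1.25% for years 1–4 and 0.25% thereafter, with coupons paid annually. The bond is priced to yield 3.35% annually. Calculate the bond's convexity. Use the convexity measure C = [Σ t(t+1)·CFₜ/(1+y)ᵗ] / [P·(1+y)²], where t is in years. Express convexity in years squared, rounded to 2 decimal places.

With y = 0.0335:
  t   CF        PV=CF/(1+0.0335)^t    t·PV        t(t+1)·PV
  1        12.50        12.0948        12.0948          24.1896
  2        12.50        11.7028        23.4056          70.2167
  3        12.50        11.3234        33.9703         135.8813
  4        12.50        10.9564        43.8256         219.1281
  5         2.50         2.1203        10.6013          63.6076
  6         2.50         2.0515        12.3092          86.1641
  7     1,002.50       795.9962     5,571.9737      44,575.7893
  Σ                    846.2455     5,708.1804      45,174.9767
P = 846.2455.
Convexity = Σ t(t+1)·PV / [P·(1+y)²] = 45,174.9767 / (846.2455 × 1.068122) = 49.97820.

49.98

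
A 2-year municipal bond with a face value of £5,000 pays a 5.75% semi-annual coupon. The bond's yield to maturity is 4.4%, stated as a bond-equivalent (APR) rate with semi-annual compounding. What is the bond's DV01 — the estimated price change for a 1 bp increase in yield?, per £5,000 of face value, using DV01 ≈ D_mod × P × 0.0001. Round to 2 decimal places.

£0.96

Periodic yield y = 0.022.
  t   CF        PV=CF/(1+0.022)^t    t·PV
  1       143.75       140.6556       140.6556
  2       143.75       137.6278       275.2555
  3       143.75       134.6651       403.9954
  4     5,143.75     4,714.9411    18,859.7643
  Σ                  5,127.8896    19,679.6708
P = 5,127.8896; D_Mac = 3.83777 half-year periods = 1.91889 yrs; D_mod = 1.87758 yrs.
DV01 ≈ 1.87758 × 5,127.8896 × 0.0001 = 0.962802.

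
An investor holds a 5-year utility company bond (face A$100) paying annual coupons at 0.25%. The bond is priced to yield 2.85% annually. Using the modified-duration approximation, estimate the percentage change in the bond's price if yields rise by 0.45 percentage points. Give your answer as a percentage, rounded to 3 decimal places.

Periodic yield y = 0.0285. Modified duration first:
  t   CF        PV=CF/(1+0.0285)^t    t·PV
  1         0.25         0.2431         0.2431
  2         0.25         0.2363         0.4727
  3         0.25         0.2298         0.6894
  4         0.25         0.2234         0.8937
  5       100.25        87.1090       435.5449
  Σ                     88.0416       437.8437
P = 88.0416; D_Mac = 4.97315 yrs; D_mod = 4.97315/(1+0.0285) = 4.83534 yrs.
ΔP/P ≈ -D_mod · Δy = -4.83534 × (+0.0045) = -0.021759 = -2.1759%.

-2.176%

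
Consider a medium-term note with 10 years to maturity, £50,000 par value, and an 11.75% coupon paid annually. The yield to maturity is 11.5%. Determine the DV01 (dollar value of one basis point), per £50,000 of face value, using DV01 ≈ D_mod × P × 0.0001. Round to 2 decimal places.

Periodic yield y = 0.115.
  t   CF        PV=CF/(1+0.115)^t    t·PV
  1     5,875.00     5,269.0583     5,269.0583
  2     5,875.00     4,725.6128     9,451.2256
  3     5,875.00     4,238.2178    12,714.6533
  4     5,875.00     3,801.0922    15,204.3687
  5     5,875.00     3,409.0513    17,045.2564
  6     5,875.00     3,057.4451    18,344.6706
  7     5,875.00     2,742.1032    19,194.7226
  8     5,875.00     2,459.2854    19,674.2832
  9     5,875.00     2,205.6371    19,850.7342
  10   55,875.00    18,813.4681   188,134.6814
  Σ                 50,720.9713   324,883.6543
P = 50,720.9713; D_Mac = 6.40531 yrs; D_mod = 5.74467 yrs.
DV01 ≈ 5.74467 × 50,720.9713 × 0.0001 = 29.137547.

£29.14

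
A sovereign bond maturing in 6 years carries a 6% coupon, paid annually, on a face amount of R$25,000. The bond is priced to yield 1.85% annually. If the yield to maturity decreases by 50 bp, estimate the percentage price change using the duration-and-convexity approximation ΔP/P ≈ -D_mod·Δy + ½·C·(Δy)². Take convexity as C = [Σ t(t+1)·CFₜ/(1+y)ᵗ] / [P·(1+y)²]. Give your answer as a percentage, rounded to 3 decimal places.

+2.645%

With y = 0.0185:
  t   CF        PV=CF/(1+0.0185)^t    t·PV        t(t+1)·PV
  1     1,500.00     1,472.7541     1,472.7541       2,945.5081
  2     1,500.00     1,446.0030     2,892.0060       8,676.0180
  3     1,500.00     1,419.7378     4,259.2135      17,036.8541
  4     1,500.00     1,393.9498     5,575.7991      27,878.9955
  5     1,500.00     1,368.6301     6,843.1506      41,058.9035
  6    26,500.00    23,739.9431   142,439.6587     997,077.6107
  Σ                 30,841.0179   163,482.5819   1,094,673.8899
P = 30,841.0179; D_Mac = 5.30082 yrs; D_mod = 5.20453 yrs; C = 34.21637.
Duration effect: -5.20453 × (-0.005) = +0.026023
Convexity effect: 0.5 × 34.21637 × (-0.005)² = +0.0004277
ΔP/P ≈ +0.026023 + 0.0004277 = +0.026450 = +2.6450%.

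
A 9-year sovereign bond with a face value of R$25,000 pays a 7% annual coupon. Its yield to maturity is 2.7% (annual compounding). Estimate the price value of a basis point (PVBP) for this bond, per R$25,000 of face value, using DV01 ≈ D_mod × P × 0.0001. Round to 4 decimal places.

Periodic yield y = 0.027.
  t   CF        PV=CF/(1+0.027)^t    t·PV
  1     1,750.00     1,703.9922     1,703.9922
  2     1,750.00     1,659.1940     3,318.3879
  3     1,750.00     1,615.5735     4,846.7205
  4     1,750.00     1,573.0998     6,292.3992
  5     1,750.00     1,531.7427     7,658.7137
  6     1,750.00     1,491.4730     8,948.8378
  7     1,750.00     1,452.2619    10,165.8333
  8     1,750.00     1,414.0817    11,312.6535
  9    26,750.00    21,046.9803   189,422.8224
  Σ                 33,488.3990   243,670.3606
P = 33,488.3990; D_Mac = 7.27626 yrs; D_mod = 7.08497 yrs.
DV01 ≈ 7.08497 × 33,488.3990 × 0.0001 = 23.726423.

R$23.7264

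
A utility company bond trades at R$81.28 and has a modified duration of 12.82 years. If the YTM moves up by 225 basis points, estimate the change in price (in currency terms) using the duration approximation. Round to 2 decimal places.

-R$23.45

Duration approximation: ΔP/P ≈ -D_mod · Δy = -12.82 × (+0.0225) = -0.288450.
ΔP ≈ 81.28 × (-0.288450) = -23.445216.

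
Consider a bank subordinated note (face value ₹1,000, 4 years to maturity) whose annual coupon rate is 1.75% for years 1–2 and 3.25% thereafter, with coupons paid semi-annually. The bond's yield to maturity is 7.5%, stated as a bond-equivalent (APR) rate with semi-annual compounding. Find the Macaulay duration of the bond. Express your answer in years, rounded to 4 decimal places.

Periodic yield y = 0.0375. Discount each cash flow and weight by its period:
  t   CF        PV=CF/(1+0.0375)^t    t·PV
  1         8.75         8.4337         8.4337
  2         8.75         8.1289        16.2578
  3         8.75         7.8351        23.5053
  4         8.75         7.5519        30.2076
  5        16.25        13.5180        67.5901
  6        16.25        13.0294        78.1765
  7        16.25        12.5585        87.9093
  8     1,016.25       756.9997     6,055.9977
  Σ                    828.0552     6,368.0779
Price P = Σ PV = 828.0552.
Macaulay duration = Σ(t·PV) / P = 6,368.0779 / 828.0552 = 7.69040 half-year periods.
In years: 7.69040 / 2 = 3.84520 years.

3.8452 years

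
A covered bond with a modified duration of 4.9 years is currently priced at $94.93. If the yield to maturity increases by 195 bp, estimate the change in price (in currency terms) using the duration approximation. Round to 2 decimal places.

-$9.07

Duration approximation: ΔP/P ≈ -D_mod · Δy = -4.9 × (+0.0195) = -0.095550.
ΔP ≈ 94.93 × (-0.095550) = -9.0705615.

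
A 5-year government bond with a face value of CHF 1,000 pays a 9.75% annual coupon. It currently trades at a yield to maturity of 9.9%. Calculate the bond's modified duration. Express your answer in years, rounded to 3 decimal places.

Periodic yield y = 0.099. First find Macaulay duration:
  t   CF        PV=CF/(1+0.099)^t    t·PV
  1        97.50        88.7170        88.7170
  2        97.50        80.7252       161.4504
  3        97.50        73.4533       220.3600
  4        97.50        66.8365       267.3461
  5     1,097.50       684.5672     3,422.8358
  Σ                    994.2993     4,160.7094
P = 994.2993; Macaulay duration = 4,160.7094 / 994.2993 = 4.18456 years.
Modified duration = D_Mac / (1 + y) = 4.18456 / 1.099 = 3.80761 years.

3.808 years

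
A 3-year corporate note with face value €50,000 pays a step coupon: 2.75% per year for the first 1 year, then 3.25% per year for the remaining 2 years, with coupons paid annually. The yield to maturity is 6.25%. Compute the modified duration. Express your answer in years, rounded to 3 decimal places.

2.741 years

Periodic yield y = 0.0625. First find Macaulay duration:
  t   CF        PV=CF/(1+0.0625)^t    t·PV
  1     1,375.00     1,294.1176     1,294.1176
  2     1,625.00     1,439.4464     2,878.8927
  3    51,625.00    43,040.0977   129,120.2931
  Σ                 45,773.6617   133,293.3035
P = 45,773.6617; Macaulay duration = 133,293.3035 / 45,773.6617 = 2.91201 years.
Modified duration = D_Mac / (1 + y) = 2.91201 / 1.0625 = 2.74071 years.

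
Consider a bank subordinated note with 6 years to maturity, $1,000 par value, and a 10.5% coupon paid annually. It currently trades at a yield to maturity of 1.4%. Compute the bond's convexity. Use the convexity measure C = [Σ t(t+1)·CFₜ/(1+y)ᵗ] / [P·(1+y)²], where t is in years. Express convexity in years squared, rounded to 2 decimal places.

With y = 0.014:
  t   CF        PV=CF/(1+0.014)^t    t·PV        t(t+1)·PV
  1       105.00       103.5503       103.5503         207.1006
  2       105.00       102.1206       204.2412         612.7236
  3       105.00       100.7107       302.1320       1,208.5279
  4       105.00        99.3202       397.2807       1,986.4035
  5       105.00        97.9489       489.7445       2,938.4667
  6     1,105.00     1,016.5636     6,099.3815      42,695.6705
  Σ                  1,520.2142     7,596.3301      49,648.8929
P = 1,520.2142.
Convexity = Σ t(t+1)·PV / [P·(1+y)²] = 49,648.8929 / (1,520.2142 × 1.028196) = 31.76354.

31.76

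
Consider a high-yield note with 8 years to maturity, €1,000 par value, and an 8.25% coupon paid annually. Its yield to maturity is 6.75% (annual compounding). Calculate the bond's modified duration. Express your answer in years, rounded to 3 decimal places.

Periodic yield y = 0.0675. First find Macaulay duration:
  t   CF        PV=CF/(1+0.0675)^t    t·PV
  1        82.50        77.2834        77.2834
  2        82.50        72.3966       144.7932
  3        82.50        67.8188       203.4565
  4        82.50        63.5305       254.1221
  5        82.50        59.5134       297.5668
  6        82.50        55.7502       334.5014
  7        82.50        52.2250       365.5753
  8     1,082.50       641.9258     5,135.4065
  Σ                  1,090.4438     6,812.7051
P = 1,090.4438; Macaulay duration = 6,812.7051 / 1,090.4438 = 6.24764 years.
Modified duration = D_Mac / (1 + y) = 6.24764 / 1.0675 = 5.85259 years.

5.853 years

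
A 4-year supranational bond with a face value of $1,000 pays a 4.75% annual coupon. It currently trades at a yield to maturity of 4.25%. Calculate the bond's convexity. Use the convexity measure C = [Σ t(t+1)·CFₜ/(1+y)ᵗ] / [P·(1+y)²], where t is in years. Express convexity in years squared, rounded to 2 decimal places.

16.81

With y = 0.0425:
  t   CF        PV=CF/(1+0.0425)^t    t·PV        t(t+1)·PV
  1        47.50        45.5635        45.5635          91.1271
  2        47.50        43.7060        87.4121         262.2363
  3        47.50        41.9243       125.7728         503.0911
  4     1,047.50       886.8492     3,547.3968      17,736.9839
  Σ                  1,018.0430     3,806.1452      18,593.4384
P = 1,018.0430.
Convexity = Σ t(t+1)·PV / [P·(1+y)²] = 18,593.4384 / (1,018.0430 × 1.086806) = 16.80511.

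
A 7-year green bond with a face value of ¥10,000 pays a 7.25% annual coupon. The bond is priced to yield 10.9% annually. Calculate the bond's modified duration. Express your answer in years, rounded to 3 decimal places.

5.038 years

Periodic yield y = 0.109. First find Macaulay duration:
  t   CF        PV=CF/(1+0.109)^t    t·PV
  1       725.00       653.7421       653.7421
  2       725.00       589.4879     1,178.9759
  3       725.00       531.5491     1,594.6472
  4       725.00       479.3048     1,917.2194
  5       725.00       432.1955     2,160.9777
  6       725.00       389.7164     2,338.2987
  7    10,725.00     5,198.4812    36,389.3684
  Σ                  8,274.4771    46,233.2293
P = 8,274.4771; Macaulay duration = 46,233.2293 / 8,274.4771 = 5.58745 years.
Modified duration = D_Mac / (1 + y) = 5.58745 / 1.109 = 5.03828 years.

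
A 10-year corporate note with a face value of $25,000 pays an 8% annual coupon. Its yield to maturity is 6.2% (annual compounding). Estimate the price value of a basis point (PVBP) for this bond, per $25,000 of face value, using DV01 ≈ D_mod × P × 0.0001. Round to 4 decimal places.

Periodic yield y = 0.062.
  t   CF        PV=CF/(1+0.062)^t    t·PV
  1     2,000.00     1,883.2392     1,883.2392
  2     2,000.00     1,773.2949     3,546.5898
  3     2,000.00     1,669.7692     5,009.3076
  4     2,000.00     1,572.2874     6,289.1495
  5     2,000.00     1,480.4966     7,402.4830
  6     2,000.00     1,394.0646     8,364.3875
  7     2,000.00     1,312.6785     9,188.7496
  8     2,000.00     1,236.0438     9,888.3504
  9     2,000.00     1,163.8831    10,474.9475
  10   27,000.00    14,795.1236   147,951.2357
  Σ                 28,280.8808   209,998.4398
P = 28,280.8808; D_Mac = 7.42546 yrs; D_mod = 6.99195 yrs.
DV01 ≈ 6.99195 × 28,280.8808 × 0.0001 = 19.773864.

$19.7739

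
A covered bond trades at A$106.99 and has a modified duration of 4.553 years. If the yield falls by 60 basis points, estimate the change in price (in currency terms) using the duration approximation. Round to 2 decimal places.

Duration approximation: ΔP/P ≈ -D_mod · Δy = -4.553 × (-0.006) = +0.027318.
ΔP ≈ 106.99 × (+0.027318) = +2.92275282.

+A$2.92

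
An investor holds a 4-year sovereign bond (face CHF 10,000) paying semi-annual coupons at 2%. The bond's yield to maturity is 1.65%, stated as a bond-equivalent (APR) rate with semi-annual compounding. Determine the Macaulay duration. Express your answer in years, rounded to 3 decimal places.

3.865 years

Periodic yield y = 0.00825. Discount each cash flow and weight by its period:
  t   CF        PV=CF/(1+0.00825)^t    t·PV
  1       100.00        99.1818        99.1818
  2       100.00        98.3702       196.7404
  3       100.00        97.5653       292.6958
  4       100.00        96.7670       387.0678
  5       100.00        95.9752       479.8758
  6       100.00        95.1898       571.1391
  7       100.00        94.4110       660.8767
  8    10,100.00     9,457.4821    75,659.8569
  Σ                 10,134.9423    78,347.4342
Price P = Σ PV = 10,134.9423.
Macaulay duration = Σ(t·PV) / P = 78,347.4342 / 10,134.9423 = 7.73043 half-year periods.
In years: 7.73043 / 2 = 3.86521 years.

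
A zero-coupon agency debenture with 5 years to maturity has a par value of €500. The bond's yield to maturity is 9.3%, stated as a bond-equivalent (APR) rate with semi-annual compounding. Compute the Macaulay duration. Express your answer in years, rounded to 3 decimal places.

5.000 years

A zero-coupon bond has a single cash flow at maturity, so its Macaulay duration equals its maturity: 5 years.
(Equivalently: 10 semi-annual periods ÷ 2 = 5 years.)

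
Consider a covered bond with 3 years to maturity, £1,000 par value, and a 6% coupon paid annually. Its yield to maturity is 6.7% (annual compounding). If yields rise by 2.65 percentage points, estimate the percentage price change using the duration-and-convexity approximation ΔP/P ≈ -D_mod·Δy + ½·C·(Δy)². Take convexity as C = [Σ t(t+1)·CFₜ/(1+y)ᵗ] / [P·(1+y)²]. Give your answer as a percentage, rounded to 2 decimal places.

With y = 0.067:
  t   CF        PV=CF/(1+0.067)^t    t·PV        t(t+1)·PV
  1        60.00        56.2324        56.2324         112.4649
  2        60.00        52.7014       105.4029         316.2086
  3     1,060.00       872.5948     2,617.7843      10,471.1373
  Σ                    981.5286     2,779.4196      10,899.8107
P = 981.5286; D_Mac = 2.83173 yrs; D_mod = 2.65391 yrs; C = 9.75410.
Duration effect: -2.65391 × (+0.0265) = -0.070329
Convexity effect: 0.5 × 9.75410 × (0.0265)² = +0.0034249
ΔP/P ≈ -0.070329 + 0.0034249 = -0.066904 = -6.6904%.

-6.69%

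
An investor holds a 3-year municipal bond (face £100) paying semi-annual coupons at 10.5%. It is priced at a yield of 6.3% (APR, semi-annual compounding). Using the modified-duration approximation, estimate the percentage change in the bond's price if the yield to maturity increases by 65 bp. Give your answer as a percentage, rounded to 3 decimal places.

-1.683%

Periodic yield y = 0.0315. Modified duration first:
  t   CF        PV=CF/(1+0.0315)^t    t·PV
  1         5.25         5.0897         5.0897
  2         5.25         4.9342         9.8685
  3         5.25         4.7836        14.3507
  4         5.25         4.6375        18.5499
  5         5.25         4.4959        22.4793
  6       105.25        87.3789       524.2736
  Σ                    111.3198       594.6117
P = 111.3198; D_Mac = 5.34147 half-year periods = 2.67074 yrs; D_mod = 2.67074/(1+0.0315) = 2.58918 yrs.
ΔP/P ≈ -D_mod · Δy = -2.58918 × (+0.0065) = -0.016830 = -1.6830%.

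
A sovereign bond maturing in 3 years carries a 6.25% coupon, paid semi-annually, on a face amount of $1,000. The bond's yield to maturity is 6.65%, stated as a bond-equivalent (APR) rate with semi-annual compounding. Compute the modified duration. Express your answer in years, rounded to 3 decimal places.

2.691 years

Periodic yield y = 0.03325. First find Macaulay duration:
  t   CF        PV=CF/(1+0.03325)^t    t·PV
  1        31.25        30.2444        30.2444
  2        31.25        29.2711        58.5422
  3        31.25        28.3292        84.9875
  4        31.25        27.4175       109.6701
  5        31.25        26.5352       132.6762
  6     1,031.25       847.4839     5,084.9037
  Σ                    989.2814     5,501.0240
P = 989.2814; Macaulay duration = 5,501.0240 / 989.2814 = 5.56063 half-year periods = 2.78031 years.
Modified duration = D_Mac / (1 + y) = 2.78031 / 1.03325 = 2.69084 years.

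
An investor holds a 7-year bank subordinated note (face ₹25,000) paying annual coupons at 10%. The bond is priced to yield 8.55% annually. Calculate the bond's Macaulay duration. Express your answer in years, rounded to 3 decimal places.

Periodic yield y = 0.0855. Discount each cash flow and weight by its year:
  t   CF        PV=CF/(1+0.0855)^t    t·PV
  1     2,500.00     2,303.0861     2,303.0861
  2     2,500.00     2,121.6823     4,243.3646
  3     2,500.00     1,954.5668     5,863.7005
  4     2,500.00     1,800.6143     7,202.4572
  5     2,500.00     1,658.7879     8,293.9397
  6     2,500.00     1,528.1326     9,168.7956
  7    27,500.00    15,485.4525   108,398.1672
  Σ                 26,852.3226   145,473.5110
Price P = Σ PV = 26,852.3226.
Macaulay duration = Σ(t·PV) / P = 145,473.5110 / 26,852.3226 = 5.41754 years.

5.418 years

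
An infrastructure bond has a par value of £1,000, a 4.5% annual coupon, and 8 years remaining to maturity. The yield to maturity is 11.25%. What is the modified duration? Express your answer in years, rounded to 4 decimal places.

Periodic yield y = 0.1125. First find Macaulay duration:
  t   CF        PV=CF/(1+0.1125)^t    t·PV
  1        45.00        40.4494        40.4494
  2        45.00        36.3590        72.7181
  3        45.00        32.6823        98.0469
  4        45.00        29.3773       117.5094
  5        45.00        26.4066       132.0330
  6        45.00        23.7363       142.4176
  7        45.00        21.3360       149.3518
  8     1,045.00       445.3651     3,562.9204
  Σ                    655.7120     4,315.4465
P = 655.7120; Macaulay duration = 4,315.4465 / 655.7120 = 6.58131 years.
Modified duration = D_Mac / (1 + y) = 6.58131 / 1.1125 = 5.91579 years.

5.9158 years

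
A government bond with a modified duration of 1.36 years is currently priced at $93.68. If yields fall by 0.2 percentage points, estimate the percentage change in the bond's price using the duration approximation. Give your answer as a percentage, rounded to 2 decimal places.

Duration approximation: ΔP/P ≈ -D_mod · Δy = -1.36 × (-0.002) = +0.002720.
As a percentage: +0.2720%.

+0.27%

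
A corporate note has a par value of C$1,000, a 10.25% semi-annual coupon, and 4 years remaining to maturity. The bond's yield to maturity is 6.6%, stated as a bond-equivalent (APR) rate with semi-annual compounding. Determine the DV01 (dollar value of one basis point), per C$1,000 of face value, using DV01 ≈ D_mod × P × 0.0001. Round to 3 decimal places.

Periodic yield y = 0.033.
  t   CF        PV=CF/(1+0.033)^t    t·PV
  1        51.25        49.6128        49.6128
  2        51.25        48.0279        96.0557
  3        51.25        46.4936       139.4807
  4        51.25        45.0083       180.0332
  5        51.25        43.5705       217.8524
  6        51.25        42.1786       253.0715
  7        51.25        40.8312       285.8181
  8     1,051.25       810.7808     6,486.2461
  Σ                  1,126.5035     7,708.1704
P = 1,126.5035; D_Mac = 6.84256 half-year periods = 3.42128 yrs; D_mod = 3.31199 yrs.
DV01 ≈ 3.31199 × 1,126.5035 × 0.0001 = 0.373096.

C$0.373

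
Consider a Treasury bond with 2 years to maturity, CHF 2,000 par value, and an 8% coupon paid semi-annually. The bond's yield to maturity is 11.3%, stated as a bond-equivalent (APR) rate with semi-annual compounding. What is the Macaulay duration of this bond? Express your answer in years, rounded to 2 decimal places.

Periodic yield y = 0.0565. Discount each cash flow and weight by its period:
  t   CF        PV=CF/(1+0.0565)^t    t·PV
  1        80.00        75.7217        75.7217
  2        80.00        71.6722       143.3445
  3        80.00        67.8393       203.5180
  4     2,080.00     1,669.4958     6,677.9832
  Σ                  1,884.7291     7,100.5673
Price P = Σ PV = 1,884.7291.
Macaulay duration = Σ(t·PV) / P = 7,100.5673 / 1,884.7291 = 3.76742 half-year periods.
In years: 3.76742 / 2 = 1.88371 years.

1.88 years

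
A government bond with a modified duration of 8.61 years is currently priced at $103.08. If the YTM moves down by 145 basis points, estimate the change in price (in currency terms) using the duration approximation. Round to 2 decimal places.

+$12.87

Duration approximation: ΔP/P ≈ -D_mod · Δy = -8.61 × (-0.0145) = +0.124845.
ΔP ≈ 103.08 × (+0.124845) = +12.8690226.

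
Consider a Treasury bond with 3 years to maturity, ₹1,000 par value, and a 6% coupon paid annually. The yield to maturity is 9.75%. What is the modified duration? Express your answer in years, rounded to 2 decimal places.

2.57 years

Periodic yield y = 0.0975. First find Macaulay duration:
  t   CF        PV=CF/(1+0.0975)^t    t·PV
  1        60.00        54.6697        54.6697
  2        60.00        49.8129        99.6259
  3     1,060.00       801.8484     2,405.5453
  Σ                    906.3311     2,559.8409
P = 906.3311; Macaulay duration = 2,559.8409 / 906.3311 = 2.82440 years.
Modified duration = D_Mac / (1 + y) = 2.82440 / 1.0975 = 2.57348 years.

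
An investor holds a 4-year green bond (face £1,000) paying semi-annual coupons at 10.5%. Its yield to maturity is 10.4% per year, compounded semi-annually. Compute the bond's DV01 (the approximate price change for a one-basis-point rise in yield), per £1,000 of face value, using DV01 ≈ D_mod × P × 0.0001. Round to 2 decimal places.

Periodic yield y = 0.052.
  t   CF        PV=CF/(1+0.052)^t    t·PV
  1        52.50        49.9049        49.9049
  2        52.50        47.4382        94.8763
  3        52.50        45.0933       135.2799
  4        52.50        42.8644       171.4574
  5        52.50        40.7456       203.7279
  6        52.50        38.7315       232.3893
  7        52.50        36.8171       257.7194
  8     1,052.50       701.6107     5,612.8854
  Σ                  1,003.2056     6,758.2407
P = 1,003.2056; D_Mac = 6.73665 half-year periods = 3.36832 yrs; D_mod = 3.20183 yrs.
DV01 ≈ 3.20183 × 1,003.2056 × 0.0001 = 0.321209.

£0.32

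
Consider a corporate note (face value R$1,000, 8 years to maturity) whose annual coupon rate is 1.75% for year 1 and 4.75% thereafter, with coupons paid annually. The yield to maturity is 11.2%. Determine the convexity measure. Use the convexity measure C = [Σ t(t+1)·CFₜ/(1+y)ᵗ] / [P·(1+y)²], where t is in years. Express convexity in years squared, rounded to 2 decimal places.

With y = 0.112:
  t   CF        PV=CF/(1+0.112)^t    t·PV        t(t+1)·PV
  1        17.50        15.7374        15.7374          31.4748
  2        47.50        38.4135        76.8270         230.4811
  3        47.50        34.5445       103.6336         414.5343
  4        47.50        31.0652       124.2609         621.3044
  5        47.50        27.9364       139.6818         838.0905
  6        47.50        25.1226       150.7357       1,055.1499
  7        47.50        22.5923       158.1460       1,265.1678
  8     1,047.50       448.0389     3,584.3113      32,258.8016
  Σ                    643.4508     4,353.3336      36,715.0045
P = 643.4508.
Convexity = Σ t(t+1)·PV / [P·(1+y)²] = 36,715.0045 / (643.4508 × 1.236544) = 46.14436.

46.14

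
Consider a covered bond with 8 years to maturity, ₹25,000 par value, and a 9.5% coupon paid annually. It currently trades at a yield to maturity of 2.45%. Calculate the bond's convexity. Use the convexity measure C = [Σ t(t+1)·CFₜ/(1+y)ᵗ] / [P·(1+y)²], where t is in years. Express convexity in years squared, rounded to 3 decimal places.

49.921

With y = 0.0245:
  t   CF        PV=CF/(1+0.0245)^t    t·PV        t(t+1)·PV
  1     2,375.00     2,318.2040     2,318.2040       4,636.4080
  2     2,375.00     2,262.7662     4,525.5325      13,576.5974
  3     2,375.00     2,208.6542     6,625.9626      26,503.8504
  4     2,375.00     2,155.8362     8,623.3449      43,116.7243
  5     2,375.00     2,104.2813    10,521.4066      63,128.4397
  6     2,375.00     2,053.9593    12,323.7559      86,266.2914
  7     2,375.00     2,004.8407    14,033.8850     112,271.0804
  8    27,375.00    22,555.8099   180,446.4793   1,624,018.3137
  Σ                 37,664.3519   239,418.5708   1,973,517.7052
P = 37,664.3519.
Convexity = Σ t(t+1)·PV / [P·(1+y)²] = 1,973,517.7052 / (37,664.3519 × 1.049600) = 49.92138.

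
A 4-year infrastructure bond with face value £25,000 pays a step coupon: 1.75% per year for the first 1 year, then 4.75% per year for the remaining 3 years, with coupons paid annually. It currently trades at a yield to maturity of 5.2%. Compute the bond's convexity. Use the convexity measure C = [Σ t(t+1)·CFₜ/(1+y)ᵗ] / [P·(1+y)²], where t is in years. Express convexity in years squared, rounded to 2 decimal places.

16.91

With y = 0.052:
  t   CF        PV=CF/(1+0.052)^t    t·PV        t(t+1)·PV
  1       437.50       415.8745       415.8745         831.7490
  2     1,187.50     1,073.0060     2,146.0119       6,438.0358
  3     1,187.50     1,019.9677     3,059.9030      12,239.6118
  4    26,187.50    21,381.1510    85,524.6041     427,623.0204
  Σ                 23,889.9992    91,146.3935     447,132.4171
P = 23,889.9992.
Convexity = Σ t(t+1)·PV / [P·(1+y)²] = 447,132.4171 / (23,889.9992 × 1.106704) = 16.91175.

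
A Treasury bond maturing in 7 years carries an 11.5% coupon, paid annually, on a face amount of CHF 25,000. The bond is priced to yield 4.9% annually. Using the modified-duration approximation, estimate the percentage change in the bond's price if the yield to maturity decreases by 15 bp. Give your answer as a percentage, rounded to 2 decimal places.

Periodic yield y = 0.049. Modified duration first:
  t   CF        PV=CF/(1+0.049)^t    t·PV
  1     2,875.00     2,740.7054     2,740.7054
  2     2,875.00     2,612.6839     5,225.3678
  3     2,875.00     2,490.6424     7,471.9273
  4     2,875.00     2,374.3017     9,497.2066
  5     2,875.00     2,263.3953    11,316.9765
  6     2,875.00     2,157.6695    12,946.0169
  7    27,875.00    19,942.8149   139,599.7044
  Σ                 34,582.2132   188,797.9050
P = 34,582.2132; D_Mac = 5.45939 yrs; D_mod = 5.45939/(1+0.049) = 5.20438 yrs.
ΔP/P ≈ -D_mod · Δy = -5.20438 × (-0.0015) = +0.007807 = +0.7807%.

+0.78%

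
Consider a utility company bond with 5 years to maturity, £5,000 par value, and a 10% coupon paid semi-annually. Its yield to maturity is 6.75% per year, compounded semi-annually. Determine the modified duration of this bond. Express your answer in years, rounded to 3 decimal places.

Periodic yield y = 0.03375. First find Macaulay duration:
  t   CF        PV=CF/(1+0.03375)^t    t·PV
  1       250.00       241.8380       241.8380
  2       250.00       233.9424       467.8848
  3       250.00       226.3046       678.9139
  4       250.00       218.9162       875.6648
  5       250.00       211.7690     1,058.8450
  6       250.00       204.8551     1,229.1309
  7       250.00       198.1670     1,387.1691
  8       250.00       191.6972     1,533.5778
  9       250.00       185.4387     1,668.9480
  10    5,250.00     3,767.0734    37,670.7336
  Σ                  5,680.0016    46,812.7059
P = 5,680.0016; Macaulay duration = 46,812.7059 / 5,680.0016 = 8.24167 half-year periods = 4.12084 years.
Modified duration = D_Mac / (1 + y) = 4.12084 / 1.03375 = 3.98630 years.

3.986 years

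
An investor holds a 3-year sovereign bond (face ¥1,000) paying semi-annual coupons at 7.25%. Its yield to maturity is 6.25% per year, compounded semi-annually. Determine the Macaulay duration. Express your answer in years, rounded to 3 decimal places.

Periodic yield y = 0.03125. Discount each cash flow and weight by its period:
  t   CF        PV=CF/(1+0.03125)^t    t·PV
  1        36.25        35.1515        35.1515
  2        36.25        34.0863        68.1726
  3        36.25        33.0534        99.1602
  4        36.25        32.0518       128.2071
  5        36.25        31.0805       155.4026
  6     1,036.25       861.5506     5,169.3034
  Σ                  1,026.9741     5,655.3975
Price P = Σ PV = 1,026.9741.
Macaulay duration = Σ(t·PV) / P = 5,655.3975 / 1,026.9741 = 5.50686 half-year periods.
In years: 5.50686 / 2 = 2.75343 years.

2.753 years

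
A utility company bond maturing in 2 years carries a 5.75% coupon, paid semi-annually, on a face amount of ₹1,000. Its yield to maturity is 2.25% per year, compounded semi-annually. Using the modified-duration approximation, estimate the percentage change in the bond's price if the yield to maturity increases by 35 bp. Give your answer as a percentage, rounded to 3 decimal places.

-0.665%

Periodic yield y = 0.01125. Modified duration first:
  t   CF        PV=CF/(1+0.01125)^t    t·PV
  1        28.75        28.4302        28.4302
  2        28.75        28.1139        56.2278
  3        28.75        27.8011        83.4034
  4     1,028.75       983.7295     3,934.9181
  Σ                  1,068.0747     4,102.9794
P = 1,068.0747; D_Mac = 3.84147 half-year periods = 1.92074 yrs; D_mod = 1.92074/(1+0.01125) = 1.89937 yrs.
ΔP/P ≈ -D_mod · Δy = -1.89937 × (+0.0035) = -0.006648 = -0.6648%.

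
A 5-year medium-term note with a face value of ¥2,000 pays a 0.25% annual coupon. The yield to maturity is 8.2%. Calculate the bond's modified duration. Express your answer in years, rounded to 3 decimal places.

4.592 years

Periodic yield y = 0.082. First find Macaulay duration:
  t   CF        PV=CF/(1+0.082)^t    t·PV
  1         5.00         4.6211         4.6211
  2         5.00         4.2709         8.5417
  3         5.00         3.9472        11.8416
  4         5.00         3.6481        14.5922
  5     2,005.00     1,352.0043     6,760.0215
  Σ                  1,368.4915     6,799.6181
P = 1,368.4915; Macaulay duration = 6,799.6181 / 1,368.4915 = 4.96870 years.
Modified duration = D_Mac / (1 + y) = 4.96870 / 1.082 = 4.59214 years.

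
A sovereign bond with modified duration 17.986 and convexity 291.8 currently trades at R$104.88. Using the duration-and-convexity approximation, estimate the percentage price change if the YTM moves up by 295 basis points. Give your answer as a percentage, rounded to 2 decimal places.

Duration effect: -D_mod·Δy = -17.986 × (+0.0295) = -0.530587
Convexity effect: ½·C·(Δy)² = 0.5 × 291.8 × (0.0295)² = +0.126969475
ΔP/P ≈ -0.530587 + 0.126969475 = -0.403617525
= -40.3617525%.

-40.36%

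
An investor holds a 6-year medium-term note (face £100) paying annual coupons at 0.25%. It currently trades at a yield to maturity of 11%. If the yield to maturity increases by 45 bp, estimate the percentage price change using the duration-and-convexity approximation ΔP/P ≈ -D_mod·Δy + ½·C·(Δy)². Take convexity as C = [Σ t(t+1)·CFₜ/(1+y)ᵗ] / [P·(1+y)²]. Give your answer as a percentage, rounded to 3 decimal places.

With y = 0.11:
  t   CF        PV=CF/(1+0.11)^t    t·PV        t(t+1)·PV
  1         0.25         0.2252         0.2252           0.4505
  2         0.25         0.2029         0.4058           1.2174
  3         0.25         0.1828         0.5484           2.1936
  4         0.25         0.1647         0.6587           3.2937
  5         0.25         0.1484         0.7418           4.4509
  6       100.25        53.5977       321.5865       2,251.1052
  Σ                     54.5217       324.1664       2,262.7112
P = 54.5217; D_Mac = 5.94564 yrs; D_mod = 5.35643 yrs; C = 33.68322.
Duration effect: -5.35643 × (+0.0045) = -0.024104
Convexity effect: 0.5 × 33.68322 × (0.0045)² = +0.0003410
ΔP/P ≈ -0.024104 + 0.0003410 = -0.023763 = -2.3763%.

-2.376%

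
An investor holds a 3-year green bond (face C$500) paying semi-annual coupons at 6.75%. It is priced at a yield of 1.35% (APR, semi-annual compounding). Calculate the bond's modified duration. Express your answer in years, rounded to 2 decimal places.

Periodic yield y = 0.00675. First find Macaulay duration:
  t   CF        PV=CF/(1+0.00675)^t    t·PV
  1       16.875        16.7619        16.7619
  2       16.875        16.6495        33.2989
  3       16.875        16.5378        49.6135
  4       16.875        16.4270        65.7078
  5       16.875        16.3168        81.5841
  6      516.875       496.4273     2,978.5641
  Σ                    579.1203     3,225.5304
P = 579.1203; Macaulay duration = 3,225.5304 / 579.1203 = 5.56971 half-year periods = 2.78485 years.
Modified duration = D_Mac / (1 + y) = 2.78485 / 1.00675 = 2.76618 years.

2.77 years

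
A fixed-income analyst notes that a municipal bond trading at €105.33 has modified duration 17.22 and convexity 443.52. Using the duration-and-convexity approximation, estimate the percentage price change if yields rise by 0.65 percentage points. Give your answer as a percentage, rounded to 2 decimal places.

-10.26%

Duration effect: -D_mod·Δy = -17.22 × (+0.0065) = -0.111930
Convexity effect: ½·C·(Δy)² = 0.5 × 443.52 × (0.0065)² = +0.00936936
ΔP/P ≈ -0.111930 + 0.00936936 = -0.10256064
= -10.256064%.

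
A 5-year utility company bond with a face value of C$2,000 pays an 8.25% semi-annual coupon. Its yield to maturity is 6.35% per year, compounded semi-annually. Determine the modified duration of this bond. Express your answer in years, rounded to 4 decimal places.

Periodic yield y = 0.03175. First find Macaulay duration:
  t   CF        PV=CF/(1+0.03175)^t    t·PV
  1        82.50        79.9612        79.9612
  2        82.50        77.5006       155.0012
  3        82.50        75.1157       225.3470
  4        82.50        72.8041       291.2165
  5        82.50        70.5637       352.8187
  6        82.50        68.3923       410.3537
  7        82.50        66.2876       464.0135
  8        82.50        64.2478       513.9822
  9        82.50        62.2707       560.4362
  10    2,082.50     1,523.4922    15,234.9220
  Σ                  2,160.6359    18,288.0522
P = 2,160.6359; Macaulay duration = 18,288.0522 / 2,160.6359 = 8.46420 half-year periods = 4.23210 years.
Modified duration = D_Mac / (1 + y) = 4.23210 / 1.03175 = 4.10187 years.

4.1019 years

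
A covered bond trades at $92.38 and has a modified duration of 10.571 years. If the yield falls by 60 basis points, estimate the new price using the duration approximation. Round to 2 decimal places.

Duration approximation: ΔP/P ≈ -D_mod · Δy = -10.571 × (-0.006) = +0.063426.
New price ≈ 92.38 × (1 + 0.063426) = 98.23929388.

$98.24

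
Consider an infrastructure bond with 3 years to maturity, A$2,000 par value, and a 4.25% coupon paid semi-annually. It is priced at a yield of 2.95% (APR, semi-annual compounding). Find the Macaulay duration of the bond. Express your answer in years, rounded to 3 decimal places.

Periodic yield y = 0.01475. Discount each cash flow and weight by its period:
  t   CF        PV=CF/(1+0.01475)^t    t·PV
  1        42.50        41.8822        41.8822
  2        42.50        41.2735        82.5469
  3        42.50        40.6735       122.0206
  4        42.50        40.0823       160.3292
  5        42.50        39.4997       197.4984
  6     2,042.50     1,870.7153    11,224.2920
  Σ                  2,074.1265    11,828.5693
Price P = Σ PV = 2,074.1265.
Macaulay duration = Σ(t·PV) / P = 11,828.5693 / 2,074.1265 = 5.70292 half-year periods.
In years: 5.70292 / 2 = 2.85146 years.

2.851 years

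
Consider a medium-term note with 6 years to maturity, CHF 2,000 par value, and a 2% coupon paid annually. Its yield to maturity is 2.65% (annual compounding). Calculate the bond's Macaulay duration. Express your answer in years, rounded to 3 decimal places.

5.707 years

Periodic yield y = 0.0265. Discount each cash flow and weight by its year:
  t   CF        PV=CF/(1+0.0265)^t    t·PV
  1        40.00        38.9674        38.9674
  2        40.00        37.9614        75.9228
  3        40.00        36.9814       110.9441
  4        40.00        36.0267       144.1067
  5        40.00        35.0966       175.4831
  6     2,040.00     1,743.7188    10,462.3127
  Σ                  1,928.7522    11,007.7367
Price P = Σ PV = 1,928.7522.
Macaulay duration = Σ(t·PV) / P = 11,007.7367 / 1,928.7522 = 5.70718 years.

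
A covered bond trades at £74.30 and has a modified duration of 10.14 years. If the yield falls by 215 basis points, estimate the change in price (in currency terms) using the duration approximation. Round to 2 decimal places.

+£16.20

Duration approximation: ΔP/P ≈ -D_mod · Δy = -10.14 × (-0.0215) = +0.218010.
ΔP ≈ 74.30 × (+0.218010) = +16.198143.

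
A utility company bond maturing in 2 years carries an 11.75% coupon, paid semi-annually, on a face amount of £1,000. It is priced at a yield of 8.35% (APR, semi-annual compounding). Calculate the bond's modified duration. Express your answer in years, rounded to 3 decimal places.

Periodic yield y = 0.04175. First find Macaulay duration:
  t   CF        PV=CF/(1+0.04175)^t    t·PV
  1        58.75        56.3955        56.3955
  2        58.75        54.1353       108.2707
  3        58.75        51.9658       155.8973
  4     1,058.75       898.9580     3,595.8319
  Σ                  1,061.4546     3,916.3953
P = 1,061.4546; Macaulay duration = 3,916.3953 / 1,061.4546 = 3.68965 half-year periods = 1.84482 years.
Modified duration = D_Mac / (1 + y) = 1.84482 / 1.04175 = 1.77089 years.

1.771 years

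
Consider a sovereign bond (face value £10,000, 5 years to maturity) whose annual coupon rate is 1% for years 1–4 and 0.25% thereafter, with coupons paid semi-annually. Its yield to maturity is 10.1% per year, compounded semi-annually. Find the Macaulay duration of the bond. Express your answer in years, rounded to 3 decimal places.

Periodic yield y = 0.0505. Discount each cash flow and weight by its period:
  t   CF        PV=CF/(1+0.0505)^t    t·PV
  1        50.00        47.5964        47.5964
  2        50.00        45.3083        90.6166
  3        50.00        43.1302       129.3907
  4        50.00        41.0569       164.2275
  5        50.00        39.0832       195.4158
  6        50.00        37.2043       223.2261
  7        50.00        35.4158       247.9109
  8        50.00        33.7133       269.7066
  9        12.50         8.0232        72.2084
  10   10,012.50     6,117.6125    61,176.1246
  Σ                  6,448.1441    62,616.4236
Price P = Σ PV = 6,448.1441.
Macaulay duration = Σ(t·PV) / P = 62,616.4236 / 6,448.1441 = 9.71077 half-year periods.
In years: 9.71077 / 2 = 4.85538 years.

4.855 years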